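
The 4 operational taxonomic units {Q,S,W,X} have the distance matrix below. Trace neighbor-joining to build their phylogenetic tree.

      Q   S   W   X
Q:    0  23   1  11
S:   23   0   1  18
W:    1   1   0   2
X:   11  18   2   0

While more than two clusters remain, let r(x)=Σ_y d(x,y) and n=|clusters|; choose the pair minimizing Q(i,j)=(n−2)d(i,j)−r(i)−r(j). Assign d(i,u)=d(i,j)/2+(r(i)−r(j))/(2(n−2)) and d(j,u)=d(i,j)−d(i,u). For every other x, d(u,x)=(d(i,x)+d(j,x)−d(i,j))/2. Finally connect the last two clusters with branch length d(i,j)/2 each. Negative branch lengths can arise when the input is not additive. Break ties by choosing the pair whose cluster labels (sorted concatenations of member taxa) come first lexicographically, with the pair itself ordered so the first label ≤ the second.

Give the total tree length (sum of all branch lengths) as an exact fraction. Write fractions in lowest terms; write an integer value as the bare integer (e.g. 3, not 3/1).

17

iteration 1: select Q,X (d=11, Q=-44); attach at lengths (13/2, 9/2); label the merged cluster QX
  updated: d(QX,S)=15, d(QX,W)=-4
iteration 2: select QX,S (d=15, Q=-12); attach at lengths (5, 10); label the merged cluster QSX
  updated: d(QSX,W)=-9
iteration 3: select QSX,W (d=-9); attach at lengths (-9/2, -9/2); label the merged cluster QSWX
final tree: (((Q:13/2,X:9/2):5,S:10):-9/2,W:-9/2)
total length: 17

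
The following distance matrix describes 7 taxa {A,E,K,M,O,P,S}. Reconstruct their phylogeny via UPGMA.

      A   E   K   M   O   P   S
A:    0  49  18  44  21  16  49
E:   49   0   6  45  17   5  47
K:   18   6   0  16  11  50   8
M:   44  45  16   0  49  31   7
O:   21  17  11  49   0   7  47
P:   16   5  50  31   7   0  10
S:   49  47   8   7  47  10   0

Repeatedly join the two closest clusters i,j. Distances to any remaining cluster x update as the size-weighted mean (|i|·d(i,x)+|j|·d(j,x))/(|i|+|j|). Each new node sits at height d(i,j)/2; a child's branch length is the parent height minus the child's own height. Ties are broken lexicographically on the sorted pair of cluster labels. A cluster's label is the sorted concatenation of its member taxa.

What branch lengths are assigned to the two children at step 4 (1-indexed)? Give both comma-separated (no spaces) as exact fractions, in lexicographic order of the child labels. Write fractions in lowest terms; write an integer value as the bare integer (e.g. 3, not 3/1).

step 1: merge (E,P) at d=5; branch lengths E→5/2, P→5/2; new cluster EP
  updated: d(A,EP)=65/2, d(EP,K)=28, d(EP,M)=38, d(EP,O)=12, d(EP,S)=57/2
step 2: merge (M,S) at d=7; branch lengths M→7/2, S→7/2; new cluster MS
  updated: d(A,MS)=93/2, d(EP,MS)=133/4, d(K,MS)=12, d(MS,O)=48
step 3: merge (K,O) at d=11; branch lengths K→11/2, O→11/2; new cluster KO
  updated: d(A,KO)=39/2, d(EP,KO)=20, d(KO,MS)=30
step 4: merge (A,KO) at d=39/2; branch lengths A→39/4, KO→17/4; new cluster AKO
  updated: d(AKO,EP)=145/6, d(AKO,MS)=71/2
step 5: merge (AKO,EP) at d=145/6; branch lengths AKO→7/3, EP→115/12; new cluster AEKOP
  updated: d(AEKOP,MS)=173/5
step 6: merge (AEKOP,MS) at d=173/5; branch lengths AEKOP→313/60, MS→69/5; new cluster AEKMOPS
final tree: (((A:39/4,(K:11/2,O:11/2):17/4):7/3,(E:5/2,P:5/2):115/12):313/60,(M:7/2,S:7/2):69/5)
total length: 1019/15

39/4,17/4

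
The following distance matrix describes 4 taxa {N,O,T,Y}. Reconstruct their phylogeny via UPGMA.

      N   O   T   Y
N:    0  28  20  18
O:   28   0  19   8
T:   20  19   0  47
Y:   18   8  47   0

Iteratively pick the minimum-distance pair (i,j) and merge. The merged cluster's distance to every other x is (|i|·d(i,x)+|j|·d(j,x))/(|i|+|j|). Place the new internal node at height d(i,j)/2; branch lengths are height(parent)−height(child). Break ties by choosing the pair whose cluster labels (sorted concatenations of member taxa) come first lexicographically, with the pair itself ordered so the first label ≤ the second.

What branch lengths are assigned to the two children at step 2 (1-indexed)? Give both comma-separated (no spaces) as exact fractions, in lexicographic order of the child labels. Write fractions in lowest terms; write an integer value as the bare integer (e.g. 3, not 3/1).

10,10

iteration 1: select O,Y (d=8); attach at lengths (4, 4); label the merged cluster OY
  updated: d(N,OY)=23, d(OY,T)=33
iteration 2: select N,T (d=20); attach at lengths (10, 10); label the merged cluster NT
  updated: d(NT,OY)=28
iteration 3: select NT,OY (d=28); attach at lengths (4, 10); label the merged cluster NOTY
final tree: ((N:10,T:10):4,(O:4,Y:4):10)
total length: 42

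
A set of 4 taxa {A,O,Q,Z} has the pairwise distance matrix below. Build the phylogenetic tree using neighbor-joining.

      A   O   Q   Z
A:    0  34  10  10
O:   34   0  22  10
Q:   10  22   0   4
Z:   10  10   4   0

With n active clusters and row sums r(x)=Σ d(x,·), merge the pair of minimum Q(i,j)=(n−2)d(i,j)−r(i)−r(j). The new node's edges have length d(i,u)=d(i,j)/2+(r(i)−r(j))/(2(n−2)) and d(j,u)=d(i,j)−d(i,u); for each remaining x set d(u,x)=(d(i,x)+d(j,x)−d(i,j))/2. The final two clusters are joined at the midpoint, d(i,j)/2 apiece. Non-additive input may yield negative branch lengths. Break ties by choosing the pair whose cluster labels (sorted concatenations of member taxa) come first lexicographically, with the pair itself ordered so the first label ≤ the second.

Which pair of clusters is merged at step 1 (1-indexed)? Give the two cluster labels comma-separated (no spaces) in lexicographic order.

iteration 1: select A,Q (d=10, Q=-70); attach at lengths (19/2, 1/2); label the merged cluster AQ
  updated: d(AQ,O)=23, d(AQ,Z)=2
iteration 2: select AQ,O (d=23, Q=-35); attach at lengths (15/2, 31/2); label the merged cluster AOQ
  updated: d(AOQ,Z)=-11/2
iteration 3: select AOQ,Z (d=-11/2); attach at lengths (-11/4, -11/4); label the merged cluster AOQZ
final tree: (((A:19/2,Q:1/2):15/2,O:31/2):-11/4,Z:-11/4)
total length: 55/2

A,Q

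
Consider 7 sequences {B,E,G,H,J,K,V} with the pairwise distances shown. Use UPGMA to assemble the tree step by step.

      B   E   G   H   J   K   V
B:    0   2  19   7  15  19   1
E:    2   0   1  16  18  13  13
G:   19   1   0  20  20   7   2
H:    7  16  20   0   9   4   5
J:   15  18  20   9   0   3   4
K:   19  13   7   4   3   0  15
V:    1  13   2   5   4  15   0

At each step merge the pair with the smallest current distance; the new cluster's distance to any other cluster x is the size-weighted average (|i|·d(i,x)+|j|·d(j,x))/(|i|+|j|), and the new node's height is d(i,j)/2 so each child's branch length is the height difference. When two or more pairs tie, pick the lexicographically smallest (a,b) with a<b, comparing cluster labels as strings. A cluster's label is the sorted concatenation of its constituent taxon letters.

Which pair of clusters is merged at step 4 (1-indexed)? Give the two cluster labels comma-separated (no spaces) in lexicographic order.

BV,H

step 1: merge (B,V) at d=1; branch lengths B→1/2, V→1/2; new cluster BV
  updated: d(BV,E)=15/2, d(BV,G)=21/2, d(BV,H)=6, d(BV,J)=19/2, d(BV,K)=17
step 2: merge (E,G) at d=1; branch lengths E→1/2, G→1/2; new cluster EG
  updated: d(BV,EG)=9, d(EG,H)=18, d(EG,J)=19, d(EG,K)=10
step 3: merge (J,K) at d=3; branch lengths J→3/2, K→3/2; new cluster JK
  updated: d(BV,JK)=53/4, d(EG,JK)=29/2, d(H,JK)=13/2
step 4: merge (BV,H) at d=6; branch lengths BV→5/2, H→3; new cluster BHV
  updated: d(BHV,EG)=12, d(BHV,JK)=11
step 5: merge (BHV,JK) at d=11; branch lengths BHV→5/2, JK→4; new cluster BHJKV
  updated: d(BHJKV,EG)=13
step 6: merge (BHJKV,EG) at d=13; branch lengths BHJKV→1, EG→6; new cluster BEGHJKV
final tree: ((((B:1/2,V:1/2):5/2,H:3):5/2,(J:3/2,K:3/2):4):1,(E:1/2,G:1/2):6)
total length: 24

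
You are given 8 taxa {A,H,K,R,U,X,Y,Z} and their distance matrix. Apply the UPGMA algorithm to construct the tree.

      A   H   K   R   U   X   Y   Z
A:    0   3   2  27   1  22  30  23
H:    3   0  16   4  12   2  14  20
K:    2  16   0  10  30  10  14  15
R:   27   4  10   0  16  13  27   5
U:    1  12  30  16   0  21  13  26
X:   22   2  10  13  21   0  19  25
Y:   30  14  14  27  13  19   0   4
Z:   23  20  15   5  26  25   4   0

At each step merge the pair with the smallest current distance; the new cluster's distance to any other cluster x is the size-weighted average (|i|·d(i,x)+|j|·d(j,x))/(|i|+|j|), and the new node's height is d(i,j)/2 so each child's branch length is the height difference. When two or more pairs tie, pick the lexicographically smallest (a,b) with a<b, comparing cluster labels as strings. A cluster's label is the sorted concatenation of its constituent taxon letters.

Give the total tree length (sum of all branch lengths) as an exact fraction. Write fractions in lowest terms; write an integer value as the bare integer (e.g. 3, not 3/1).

iteration 1: select A,U (d=1); attach at lengths (1/2, 1/2); label the merged cluster AU
  updated: d(AU,H)=15/2, d(AU,K)=16, d(AU,R)=43/2, d(AU,X)=43/2, d(AU,Y)=43/2, d(AU,Z)=49/2
iteration 2: select H,X (d=2); attach at lengths (1, 1); label the merged cluster HX
  updated: d(AU,HX)=29/2, d(HX,K)=13, d(HX,R)=17/2, d(HX,Y)=33/2, d(HX,Z)=45/2
iteration 3: select Y,Z (d=4); attach at lengths (2, 2); label the merged cluster YZ
  updated: d(AU,YZ)=23, d(HX,YZ)=39/2, d(K,YZ)=29/2, d(R,YZ)=16
iteration 4: select HX,R (d=17/2); attach at lengths (13/4, 17/4); label the merged cluster HRX
  updated: d(AU,HRX)=101/6, d(HRX,K)=12, d(HRX,YZ)=55/3
iteration 5: select HRX,K (d=12); attach at lengths (7/4, 6); label the merged cluster HKRX
  updated: d(AU,HKRX)=133/8, d(HKRX,YZ)=139/8
iteration 6: select AU,HKRX (d=133/8); attach at lengths (125/16, 37/16); label the merged cluster AHKRUX
  updated: d(AHKRUX,YZ)=77/4
iteration 7: select AHKRUX,YZ (d=77/4); attach at lengths (21/16, 61/8); label the merged cluster AHKRUXYZ
final tree: (((A:1/2,U:1/2):125/16,(((H:1,X:1):13/4,R:17/4):7/4,K:6):37/16):21/16,(Y:2,Z:2):61/8)
total length: 661/16

661/16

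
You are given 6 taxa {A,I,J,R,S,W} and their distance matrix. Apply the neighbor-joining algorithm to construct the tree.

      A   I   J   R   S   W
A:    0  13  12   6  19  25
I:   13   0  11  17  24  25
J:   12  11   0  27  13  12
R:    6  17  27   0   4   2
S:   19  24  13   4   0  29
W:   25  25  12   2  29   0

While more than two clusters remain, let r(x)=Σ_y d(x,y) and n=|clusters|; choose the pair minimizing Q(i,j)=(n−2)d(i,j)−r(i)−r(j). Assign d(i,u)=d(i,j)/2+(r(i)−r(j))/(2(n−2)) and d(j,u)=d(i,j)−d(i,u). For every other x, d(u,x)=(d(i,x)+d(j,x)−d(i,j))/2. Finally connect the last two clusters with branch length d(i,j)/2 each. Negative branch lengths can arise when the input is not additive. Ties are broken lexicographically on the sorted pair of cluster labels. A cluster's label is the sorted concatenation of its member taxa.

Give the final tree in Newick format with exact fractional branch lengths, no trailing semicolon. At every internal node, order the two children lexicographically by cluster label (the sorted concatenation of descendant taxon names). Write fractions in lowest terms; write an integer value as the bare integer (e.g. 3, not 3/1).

(((A:83/16,((R:-29/8,W:45/8):29/4,S:33/4):61/16):29/16,I:117/16):59/32,J:59/32)

step 1: merge (R,W) at d=2, Q=-141; branch lengths R→-29/8, W→45/8; new cluster RW
  updated: d(A,RW)=29/2, d(I,RW)=20, d(J,RW)=37/2, d(RW,S)=31/2
step 2: merge (RW,S) at d=31/2, Q=-187/2; branch lengths RW→29/4, S→33/4; new cluster RSW
  updated: d(A,RSW)=9, d(I,RSW)=57/4, d(J,RSW)=8
step 3: merge (A,RSW) at d=9, Q=-189/4; branch lengths A→83/16, RSW→61/16; new cluster ARSW
  updated: d(ARSW,I)=73/8, d(ARSW,J)=11/2
step 4: merge (ARSW,I) at d=73/8, Q=-205/8; branch lengths ARSW→29/16, I→117/16; new cluster AIRSW
  updated: d(AIRSW,J)=59/16
step 5: merge (AIRSW,J) at d=59/16; branch lengths AIRSW→59/32, J→59/32; new cluster AIJRSW
final tree: (((A:83/16,((R:-29/8,W:45/8):29/4,S:33/4):61/16):29/16,I:117/16):59/32,J:59/32)
total length: 629/16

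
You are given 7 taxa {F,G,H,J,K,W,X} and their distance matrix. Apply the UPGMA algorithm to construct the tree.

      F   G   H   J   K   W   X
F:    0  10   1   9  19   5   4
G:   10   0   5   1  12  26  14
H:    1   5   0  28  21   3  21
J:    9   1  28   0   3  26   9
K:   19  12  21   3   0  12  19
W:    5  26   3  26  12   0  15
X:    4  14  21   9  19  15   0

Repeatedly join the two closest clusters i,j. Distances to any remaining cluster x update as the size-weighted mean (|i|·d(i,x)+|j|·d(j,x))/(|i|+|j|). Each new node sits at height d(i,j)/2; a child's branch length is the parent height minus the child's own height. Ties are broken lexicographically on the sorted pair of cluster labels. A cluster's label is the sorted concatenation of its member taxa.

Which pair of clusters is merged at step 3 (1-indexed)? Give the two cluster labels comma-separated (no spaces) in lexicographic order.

FH,W

iteration 1: select F,H (d=1); attach at lengths (1/2, 1/2); label the merged cluster FH
  updated: d(FH,G)=15/2, d(FH,J)=37/2, d(FH,K)=20, d(FH,W)=4, d(FH,X)=25/2
iteration 2: select G,J (d=1); attach at lengths (1/2, 1/2); label the merged cluster GJ
  updated: d(FH,GJ)=13, d(GJ,K)=15/2, d(GJ,W)=26, d(GJ,X)=23/2
iteration 3: select FH,W (d=4); attach at lengths (3/2, 2); label the merged cluster FHW
  updated: d(FHW,GJ)=52/3, d(FHW,K)=52/3, d(FHW,X)=40/3
iteration 4: select GJ,K (d=15/2); attach at lengths (13/4, 15/4); label the merged cluster GJK
  updated: d(FHW,GJK)=52/3, d(GJK,X)=14
iteration 5: select FHW,X (d=40/3); attach at lengths (14/3, 20/3); label the merged cluster FHWX
  updated: d(FHWX,GJK)=33/2
iteration 6: select FHWX,GJK (d=33/2); attach at lengths (19/12, 9/2); label the merged cluster FGHJKWX
final tree: ((((F:1/2,H:1/2):3/2,W:2):14/3,X:20/3):19/12,((G:1/2,J:1/2):13/4,K:15/4):9/2)
total length: 359/12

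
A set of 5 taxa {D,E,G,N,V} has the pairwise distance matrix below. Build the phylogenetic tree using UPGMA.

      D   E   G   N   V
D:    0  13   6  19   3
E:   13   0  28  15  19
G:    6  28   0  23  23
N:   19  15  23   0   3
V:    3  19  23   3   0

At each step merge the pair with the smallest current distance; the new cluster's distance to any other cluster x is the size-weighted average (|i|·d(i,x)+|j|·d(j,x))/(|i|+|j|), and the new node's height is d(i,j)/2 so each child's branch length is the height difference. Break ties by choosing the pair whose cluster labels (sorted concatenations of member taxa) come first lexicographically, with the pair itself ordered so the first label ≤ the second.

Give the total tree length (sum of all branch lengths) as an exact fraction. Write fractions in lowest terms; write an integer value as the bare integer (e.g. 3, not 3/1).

iteration 1: select D,V (d=3); attach at lengths (3/2, 3/2); label the merged cluster DV
  updated: d(DV,E)=16, d(DV,G)=29/2, d(DV,N)=11
iteration 2: select DV,N (d=11); attach at lengths (4, 11/2); label the merged cluster DNV
  updated: d(DNV,E)=47/3, d(DNV,G)=52/3
iteration 3: select DNV,E (d=47/3); attach at lengths (7/3, 47/6); label the merged cluster DENV
  updated: d(DENV,G)=20
iteration 4: select DENV,G (d=20); attach at lengths (13/6, 10); label the merged cluster DEGNV
final tree: ((((D:3/2,V:3/2):4,N:11/2):7/3,E:47/6):13/6,G:10)
total length: 209/6

209/6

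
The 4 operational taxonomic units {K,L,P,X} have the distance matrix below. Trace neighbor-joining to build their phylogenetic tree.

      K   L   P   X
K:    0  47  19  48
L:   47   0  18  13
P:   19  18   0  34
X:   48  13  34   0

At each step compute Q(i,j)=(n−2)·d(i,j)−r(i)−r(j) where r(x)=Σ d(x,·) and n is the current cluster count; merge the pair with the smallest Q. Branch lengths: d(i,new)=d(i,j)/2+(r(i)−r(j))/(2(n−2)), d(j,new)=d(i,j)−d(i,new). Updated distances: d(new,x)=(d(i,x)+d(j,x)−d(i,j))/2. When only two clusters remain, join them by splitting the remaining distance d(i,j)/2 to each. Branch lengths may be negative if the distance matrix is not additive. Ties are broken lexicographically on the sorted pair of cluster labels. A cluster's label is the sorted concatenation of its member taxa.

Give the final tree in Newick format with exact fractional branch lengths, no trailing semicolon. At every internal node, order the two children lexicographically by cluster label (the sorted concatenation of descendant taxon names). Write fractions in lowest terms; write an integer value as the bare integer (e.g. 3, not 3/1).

(((K:81/4,P:-5/4):83/4,L:9/4):43/8,X:43/8)

iteration 1: select K,P (d=19, Q=-147); attach at lengths (81/4, -5/4); label the merged cluster KP
  updated: d(KP,L)=23, d(KP,X)=63/2
iteration 2: select KP,L (d=23, Q=-135/2); attach at lengths (83/4, 9/4); label the merged cluster KLP
  updated: d(KLP,X)=43/4
iteration 3: select KLP,X (d=43/4); attach at lengths (43/8, 43/8); label the merged cluster KLPX
final tree: (((K:81/4,P:-5/4):83/4,L:9/4):43/8,X:43/8)
total length: 211/4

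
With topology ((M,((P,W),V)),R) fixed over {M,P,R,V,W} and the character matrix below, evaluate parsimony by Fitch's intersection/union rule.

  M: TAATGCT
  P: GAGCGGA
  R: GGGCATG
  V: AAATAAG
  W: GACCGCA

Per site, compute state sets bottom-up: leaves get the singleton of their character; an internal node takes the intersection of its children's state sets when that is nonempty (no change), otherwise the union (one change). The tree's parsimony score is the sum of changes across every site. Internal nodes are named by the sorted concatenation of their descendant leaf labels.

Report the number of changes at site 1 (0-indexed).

[col 0] PW: children P:{G}, W:{G} ∩→ {G}; cost 0
[col 0] PVW: children PW:{G}, V:{A} ∪→ {A,G}; cost 1
[col 0] MPVW: children M:{T}, PVW:{A,G} ∪→ {A,G,T}; cost 1
[col 0] MPRVW: children MPVW:{A,G,T}, R:{G} ∩→ {G}; cost 0
[col 1] PW: children P:{A}, W:{A} ∩→ {A}; cost 0
[col 1] PVW: children PW:{A}, V:{A} ∩→ {A}; cost 0
[col 1] MPVW: children M:{A}, PVW:{A} ∩→ {A}; cost 0
[col 1] MPRVW: children MPVW:{A}, R:{G} ∪→ {A,G}; cost 1
[col 2] PW: children P:{G}, W:{C} ∪→ {C,G}; cost 1
[col 2] PVW: children PW:{C,G}, V:{A} ∪→ {A,C,G}; cost 1
[col 2] MPVW: children M:{A}, PVW:{A,C,G} ∩→ {A}; cost 0
[col 2] MPRVW: children MPVW:{A}, R:{G} ∪→ {A,G}; cost 1
[col 3] PW: children P:{C}, W:{C} ∩→ {C}; cost 0
[col 3] PVW: children PW:{C}, V:{T} ∪→ {C,T}; cost 1
[col 3] MPVW: children M:{T}, PVW:{C,T} ∩→ {T}; cost 0
[col 3] MPRVW: children MPVW:{T}, R:{C} ∪→ {C,T}; cost 1
[col 4] PW: children P:{G}, W:{G} ∩→ {G}; cost 0
[col 4] PVW: children PW:{G}, V:{A} ∪→ {A,G}; cost 1
[col 4] MPVW: children M:{G}, PVW:{A,G} ∩→ {G}; cost 0
[col 4] MPRVW: children MPVW:{G}, R:{A} ∪→ {A,G}; cost 1
[col 5] PW: children P:{G}, W:{C} ∪→ {C,G}; cost 1
[col 5] PVW: children PW:{C,G}, V:{A} ∪→ {A,C,G}; cost 1
[col 5] MPVW: children M:{C}, PVW:{A,C,G} ∩→ {C}; cost 0
[col 5] MPRVW: children MPVW:{C}, R:{T} ∪→ {C,T}; cost 1
[col 6] PW: children P:{A}, W:{A} ∩→ {A}; cost 0
[col 6] PVW: children PW:{A}, V:{G} ∪→ {A,G}; cost 1
[col 6] MPVW: children M:{T}, PVW:{A,G} ∪→ {A,G,T}; cost 1
[col 6] MPRVW: children MPVW:{A,G,T}, R:{G} ∩→ {G}; cost 0
per-site changes: [2, 1, 3, 2, 2, 3, 2]; total = 15

1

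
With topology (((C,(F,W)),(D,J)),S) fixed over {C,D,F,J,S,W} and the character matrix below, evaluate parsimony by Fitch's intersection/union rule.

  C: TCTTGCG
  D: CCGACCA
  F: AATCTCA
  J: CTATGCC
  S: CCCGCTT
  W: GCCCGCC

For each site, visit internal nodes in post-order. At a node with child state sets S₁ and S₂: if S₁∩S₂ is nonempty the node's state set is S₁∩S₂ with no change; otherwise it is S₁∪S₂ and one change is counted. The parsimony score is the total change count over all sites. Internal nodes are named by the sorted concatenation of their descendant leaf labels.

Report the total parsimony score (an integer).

site 0, node FW: F={A} ∪ W={G} → {A,G} (+1)
site 0, node CFW: C={T} ∪ FW={A,G} → {A,G,T} (+1)
site 0, node DJ: D={C} ∩ J={C} → {C} (+0)
site 0, node CDFJW: CFW={A,G,T} ∪ DJ={C} → {A,C,G,T} (+1)
site 0, node CDFJSW: CDFJW={A,C,G,T} ∩ S={C} → {C} (+0)
site 1, node FW: F={A} ∪ W={C} → {A,C} (+1)
site 1, node CFW: C={C} ∩ FW={A,C} → {C} (+0)
site 1, node DJ: D={C} ∪ J={T} → {C,T} (+1)
site 1, node CDFJW: CFW={C} ∩ DJ={C,T} → {C} (+0)
site 1, node CDFJSW: CDFJW={C} ∩ S={C} → {C} (+0)
site 2, node FW: F={T} ∪ W={C} → {C,T} (+1)
site 2, node CFW: C={T} ∩ FW={C,T} → {T} (+0)
site 2, node DJ: D={G} ∪ J={A} → {A,G} (+1)
site 2, node CDFJW: CFW={T} ∪ DJ={A,G} → {A,G,T} (+1)
site 2, node CDFJSW: CDFJW={A,G,T} ∪ S={C} → {A,C,G,T} (+1)
site 3, node FW: F={C} ∩ W={C} → {C} (+0)
site 3, node CFW: C={T} ∪ FW={C} → {C,T} (+1)
site 3, node DJ: D={A} ∪ J={T} → {A,T} (+1)
site 3, node CDFJW: CFW={C,T} ∩ DJ={A,T} → {T} (+0)
site 3, node CDFJSW: CDFJW={T} ∪ S={G} → {G,T} (+1)
site 4, node FW: F={T} ∪ W={G} → {G,T} (+1)
site 4, node CFW: C={G} ∩ FW={G,T} → {G} (+0)
site 4, node DJ: D={C} ∪ J={G} → {C,G} (+1)
site 4, node CDFJW: CFW={G} ∩ DJ={C,G} → {G} (+0)
site 4, node CDFJSW: CDFJW={G} ∪ S={C} → {C,G} (+1)
site 5, node FW: F={C} ∩ W={C} → {C} (+0)
site 5, node CFW: C={C} ∩ FW={C} → {C} (+0)
site 5, node DJ: D={C} ∩ J={C} → {C} (+0)
site 5, node CDFJW: CFW={C} ∩ DJ={C} → {C} (+0)
site 5, node CDFJSW: CDFJW={C} ∪ S={T} → {C,T} (+1)
site 6, node FW: F={A} ∪ W={C} → {A,C} (+1)
site 6, node CFW: C={G} ∪ FW={A,C} → {A,C,G} (+1)
site 6, node DJ: D={A} ∪ J={C} → {A,C} (+1)
site 6, node CDFJW: CFW={A,C,G} ∩ DJ={A,C} → {A,C} (+0)
site 6, node CDFJSW: CDFJW={A,C} ∪ S={T} → {A,C,T} (+1)
per-site changes: [3, 2, 4, 3, 3, 1, 4]; total = 20

20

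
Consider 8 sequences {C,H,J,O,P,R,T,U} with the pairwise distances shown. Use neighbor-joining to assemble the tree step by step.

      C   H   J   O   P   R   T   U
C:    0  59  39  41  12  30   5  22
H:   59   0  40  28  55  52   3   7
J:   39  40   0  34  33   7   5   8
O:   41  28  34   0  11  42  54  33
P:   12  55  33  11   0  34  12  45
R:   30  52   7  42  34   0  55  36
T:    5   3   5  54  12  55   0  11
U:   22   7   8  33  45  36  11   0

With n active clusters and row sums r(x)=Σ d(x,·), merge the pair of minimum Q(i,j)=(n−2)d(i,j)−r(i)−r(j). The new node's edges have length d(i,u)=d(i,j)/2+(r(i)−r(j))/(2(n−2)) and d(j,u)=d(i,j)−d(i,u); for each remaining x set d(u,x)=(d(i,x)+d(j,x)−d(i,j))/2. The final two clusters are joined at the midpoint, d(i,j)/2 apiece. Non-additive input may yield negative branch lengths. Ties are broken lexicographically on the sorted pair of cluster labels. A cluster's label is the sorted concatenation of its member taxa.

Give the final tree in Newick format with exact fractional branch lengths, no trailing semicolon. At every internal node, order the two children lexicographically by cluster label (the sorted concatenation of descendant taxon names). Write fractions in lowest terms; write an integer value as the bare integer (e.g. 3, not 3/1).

1. join J+R (d=7, Q=-380) ⇒ JR; edges |J|=-4, |R|=11
  updated: d(C,JR)=31, d(H,JR)=85/2, d(JR,O)=69/2, d(JR,P)=30, d(JR,T)=53/2, d(JR,U)=37/2
2. join O+P (d=11, Q=-623/2) ⇒ OP; edges |O|=183/20, |P|=37/20
  updated: d(C,OP)=21, d(H,OP)=36, d(JR,OP)=107/4, d(OP,T)=55/2, d(OP,U)=67/2
3. join H+U (d=7, Q=-423/2) ⇒ HU; edges |H|=167/16, |U|=-55/16
  updated: d(C,HU)=37, d(HU,JR)=27, d(HU,OP)=125/4, d(HU,T)=7/2
4. join HU+T (d=7/2, Q=-603/4) ⇒ HTU; edges |HU|=187/24, |T|=-103/24
  updated: d(C,HTU)=77/4, d(HTU,JR)=25, d(HTU,OP)=221/8
5. join C+HTU (d=77/4, Q=-837/8) ⇒ CHTU; edges |C|=303/32, |HTU|=313/32
  updated: d(CHTU,JR)=147/8, d(CHTU,OP)=235/16
6. join CHTU+JR (d=147/8, Q=-957/16) ⇒ CHJRTU; edges |CHTU|=101/32, |JR|=487/32
  updated: d(CHJRTU,OP)=369/32
7. join CHJRTU+OP (d=369/32) ⇒ CHJOPRTU; edges |CHJRTU|=369/64, |OP|=369/64
final tree: (((C:303/32,((H:167/16,U:-55/16):187/24,T:-103/24):313/32):101/32,(J:-4,R:11):487/32):369/64,(O:183/20,P:37/20):369/64)
total length: 2485/32

(((C:303/32,((H:167/16,U:-55/16):187/24,T:-103/24):313/32):101/32,(J:-4,R:11):487/32):369/64,(O:183/20,P:37/20):369/64)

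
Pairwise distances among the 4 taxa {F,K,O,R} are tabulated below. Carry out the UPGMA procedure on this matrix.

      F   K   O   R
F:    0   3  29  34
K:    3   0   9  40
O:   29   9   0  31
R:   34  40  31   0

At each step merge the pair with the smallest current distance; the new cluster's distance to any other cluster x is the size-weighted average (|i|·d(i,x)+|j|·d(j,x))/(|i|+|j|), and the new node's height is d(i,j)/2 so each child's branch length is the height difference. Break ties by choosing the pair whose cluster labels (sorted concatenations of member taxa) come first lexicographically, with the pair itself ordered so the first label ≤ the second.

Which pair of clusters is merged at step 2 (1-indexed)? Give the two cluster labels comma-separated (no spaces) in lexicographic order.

1. join F+K (d=3) ⇒ FK; edges |F|=3/2, |K|=3/2
  updated: d(FK,O)=19, d(FK,R)=37
2. join FK+O (d=19) ⇒ FKO; edges |FK|=8, |O|=19/2
  updated: d(FKO,R)=35
3. join FKO+R (d=35) ⇒ FKOR; edges |FKO|=8, |R|=35/2
final tree: (((F:3/2,K:3/2):8,O:19/2):8,R:35/2)
total length: 46

FK,O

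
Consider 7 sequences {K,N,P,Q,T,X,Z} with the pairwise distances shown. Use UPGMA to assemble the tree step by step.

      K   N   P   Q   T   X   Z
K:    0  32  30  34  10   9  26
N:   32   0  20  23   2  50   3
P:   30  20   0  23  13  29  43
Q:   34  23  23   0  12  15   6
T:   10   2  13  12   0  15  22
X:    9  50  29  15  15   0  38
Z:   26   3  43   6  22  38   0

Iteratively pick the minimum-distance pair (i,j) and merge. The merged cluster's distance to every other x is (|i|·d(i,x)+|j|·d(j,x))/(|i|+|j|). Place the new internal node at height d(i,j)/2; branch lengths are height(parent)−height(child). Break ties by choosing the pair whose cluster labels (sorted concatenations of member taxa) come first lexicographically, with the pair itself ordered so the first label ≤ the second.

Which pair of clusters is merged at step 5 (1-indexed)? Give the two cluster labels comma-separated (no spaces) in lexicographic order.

iteration 1: select N,T (d=2); attach at lengths (1, 1); label the merged cluster NT
  updated: d(K,NT)=21, d(NT,P)=33/2, d(NT,Q)=35/2, d(NT,X)=65/2, d(NT,Z)=25/2
iteration 2: select Q,Z (d=6); attach at lengths (3, 3); label the merged cluster QZ
  updated: d(K,QZ)=30, d(NT,QZ)=15, d(P,QZ)=33, d(QZ,X)=53/2
iteration 3: select K,X (d=9); attach at lengths (9/2, 9/2); label the merged cluster KX
  updated: d(KX,NT)=107/4, d(KX,P)=59/2, d(KX,QZ)=113/4
iteration 4: select NT,QZ (d=15); attach at lengths (13/2, 9/2); label the merged cluster NQTZ
  updated: d(KX,NQTZ)=55/2, d(NQTZ,P)=99/4
iteration 5: select NQTZ,P (d=99/4); attach at lengths (39/8, 99/8); label the merged cluster NPQTZ
  updated: d(KX,NPQTZ)=279/10
iteration 6: select KX,NPQTZ (d=279/10); attach at lengths (189/20, 63/40); label the merged cluster KNPQTXZ
final tree: ((K:9/2,X:9/2):189/20,(((N:1,T:1):13/2,(Q:3,Z:3):9/2):39/8,P:99/8):63/40)
total length: 2251/40

NQTZ,P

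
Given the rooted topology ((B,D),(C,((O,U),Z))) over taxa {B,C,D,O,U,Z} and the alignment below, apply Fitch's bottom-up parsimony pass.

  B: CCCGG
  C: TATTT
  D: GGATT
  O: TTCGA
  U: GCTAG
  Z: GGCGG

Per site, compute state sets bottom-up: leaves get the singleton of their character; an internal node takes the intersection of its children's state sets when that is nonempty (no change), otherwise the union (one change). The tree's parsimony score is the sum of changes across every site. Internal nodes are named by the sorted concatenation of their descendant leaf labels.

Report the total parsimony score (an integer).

16

site 0, node BD: B={C} ∪ D={G} → {C,G} (+1)
site 0, node OU: O={T} ∪ U={G} → {G,T} (+1)
site 0, node OUZ: OU={G,T} ∩ Z={G} → {G} (+0)
site 0, node COUZ: C={T} ∪ OUZ={G} → {G,T} (+1)
site 0, node BCDOUZ: BD={C,G} ∩ COUZ={G,T} → {G} (+0)
site 1, node BD: B={C} ∪ D={G} → {C,G} (+1)
site 1, node OU: O={T} ∪ U={C} → {C,T} (+1)
site 1, node OUZ: OU={C,T} ∪ Z={G} → {C,G,T} (+1)
site 1, node COUZ: C={A} ∪ OUZ={C,G,T} → {A,C,G,T} (+1)
site 1, node BCDOUZ: BD={C,G} ∩ COUZ={A,C,G,T} → {C,G} (+0)
site 2, node BD: B={C} ∪ D={A} → {A,C} (+1)
site 2, node OU: O={C} ∪ U={T} → {C,T} (+1)
site 2, node OUZ: OU={C,T} ∩ Z={C} → {C} (+0)
site 2, node COUZ: C={T} ∪ OUZ={C} → {C,T} (+1)
site 2, node BCDOUZ: BD={A,C} ∩ COUZ={C,T} → {C} (+0)
site 3, node BD: B={G} ∪ D={T} → {G,T} (+1)
site 3, node OU: O={G} ∪ U={A} → {A,G} (+1)
site 3, node OUZ: OU={A,G} ∩ Z={G} → {G} (+0)
site 3, node COUZ: C={T} ∪ OUZ={G} → {G,T} (+1)
site 3, node BCDOUZ: BD={G,T} ∩ COUZ={G,T} → {G,T} (+0)
site 4, node BD: B={G} ∪ D={T} → {G,T} (+1)
site 4, node OU: O={A} ∪ U={G} → {A,G} (+1)
site 4, node OUZ: OU={A,G} ∩ Z={G} → {G} (+0)
site 4, node COUZ: C={T} ∪ OUZ={G} → {G,T} (+1)
site 4, node BCDOUZ: BD={G,T} ∩ COUZ={G,T} → {G,T} (+0)
per-site changes: [3, 4, 3, 3, 3]; total = 16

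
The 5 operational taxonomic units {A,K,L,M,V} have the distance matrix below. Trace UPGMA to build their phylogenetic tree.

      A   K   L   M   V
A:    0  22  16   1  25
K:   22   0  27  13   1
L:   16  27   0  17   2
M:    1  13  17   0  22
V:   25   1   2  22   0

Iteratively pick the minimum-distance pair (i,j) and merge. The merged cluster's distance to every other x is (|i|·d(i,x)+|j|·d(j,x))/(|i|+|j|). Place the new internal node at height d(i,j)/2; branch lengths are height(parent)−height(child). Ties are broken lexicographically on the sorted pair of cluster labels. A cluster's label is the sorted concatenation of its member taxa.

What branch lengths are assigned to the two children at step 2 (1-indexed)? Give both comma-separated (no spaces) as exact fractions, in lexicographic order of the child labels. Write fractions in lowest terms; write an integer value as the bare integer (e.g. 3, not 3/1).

1. join A+M (d=1) ⇒ AM; edges |A|=1/2, |M|=1/2
  updated: d(AM,K)=35/2, d(AM,L)=33/2, d(AM,V)=47/2
2. join K+V (d=1) ⇒ KV; edges |K|=1/2, |V|=1/2
  updated: d(AM,KV)=41/2, d(KV,L)=29/2
3. join KV+L (d=29/2) ⇒ KLV; edges |KV|=27/4, |L|=29/4
  updated: d(AM,KLV)=115/6
4. join AM+KLV (d=115/6) ⇒ AKLMV; edges |AM|=109/12, |KLV|=7/3
final tree: ((A:1/2,M:1/2):109/12,((K:1/2,V:1/2):27/4,L:29/4):7/3)
total length: 329/12

1/2,1/2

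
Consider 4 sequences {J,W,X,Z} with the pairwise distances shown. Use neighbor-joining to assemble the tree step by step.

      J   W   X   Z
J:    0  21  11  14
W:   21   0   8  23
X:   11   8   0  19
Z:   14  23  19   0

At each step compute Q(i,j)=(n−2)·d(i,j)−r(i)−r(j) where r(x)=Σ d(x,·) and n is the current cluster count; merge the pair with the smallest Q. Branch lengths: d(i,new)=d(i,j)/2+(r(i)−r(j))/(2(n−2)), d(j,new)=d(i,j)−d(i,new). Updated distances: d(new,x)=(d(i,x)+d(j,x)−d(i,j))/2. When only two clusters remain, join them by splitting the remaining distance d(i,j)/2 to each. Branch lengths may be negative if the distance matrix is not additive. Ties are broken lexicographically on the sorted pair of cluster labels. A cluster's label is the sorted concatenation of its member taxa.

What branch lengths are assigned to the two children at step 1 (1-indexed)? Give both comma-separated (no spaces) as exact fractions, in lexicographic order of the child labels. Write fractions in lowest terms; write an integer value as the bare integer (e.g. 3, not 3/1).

9/2,19/2

1. join J+Z (d=14, Q=-74) ⇒ JZ; edges |J|=9/2, |Z|=19/2
  updated: d(JZ,W)=15, d(JZ,X)=8
2. join JZ+W (d=15, Q=-31) ⇒ JWZ; edges |JZ|=15/2, |W|=15/2
  updated: d(JWZ,X)=1/2
3. join JWZ+X (d=1/2) ⇒ JWXZ; edges |JWZ|=1/4, |X|=1/4
final tree: (((J:9/2,Z:19/2):15/2,W:15/2):1/4,X:1/4)
total length: 59/2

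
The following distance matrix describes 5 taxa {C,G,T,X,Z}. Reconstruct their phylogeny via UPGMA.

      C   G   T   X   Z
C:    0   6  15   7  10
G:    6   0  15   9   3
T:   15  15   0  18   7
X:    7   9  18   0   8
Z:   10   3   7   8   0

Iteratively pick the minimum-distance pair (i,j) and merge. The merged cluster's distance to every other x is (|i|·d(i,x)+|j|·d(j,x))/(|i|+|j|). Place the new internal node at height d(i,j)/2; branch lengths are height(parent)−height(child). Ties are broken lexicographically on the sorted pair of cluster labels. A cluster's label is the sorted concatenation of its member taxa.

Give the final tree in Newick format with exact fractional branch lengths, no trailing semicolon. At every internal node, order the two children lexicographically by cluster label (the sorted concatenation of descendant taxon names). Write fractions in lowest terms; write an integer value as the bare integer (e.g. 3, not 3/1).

(((C:7/2,X:7/2):5/8,(G:3/2,Z:3/2):21/8):11/4,T:55/8)

iteration 1: select G,Z (d=3); attach at lengths (3/2, 3/2); label the merged cluster GZ
  updated: d(C,GZ)=8, d(GZ,T)=11, d(GZ,X)=17/2
iteration 2: select C,X (d=7); attach at lengths (7/2, 7/2); label the merged cluster CX
  updated: d(CX,GZ)=33/4, d(CX,T)=33/2
iteration 3: select CX,GZ (d=33/4); attach at lengths (5/8, 21/8); label the merged cluster CGXZ
  updated: d(CGXZ,T)=55/4
iteration 4: select CGXZ,T (d=55/4); attach at lengths (11/4, 55/8); label the merged cluster CGTXZ
final tree: (((C:7/2,X:7/2):5/8,(G:3/2,Z:3/2):21/8):11/4,T:55/8)
total length: 183/8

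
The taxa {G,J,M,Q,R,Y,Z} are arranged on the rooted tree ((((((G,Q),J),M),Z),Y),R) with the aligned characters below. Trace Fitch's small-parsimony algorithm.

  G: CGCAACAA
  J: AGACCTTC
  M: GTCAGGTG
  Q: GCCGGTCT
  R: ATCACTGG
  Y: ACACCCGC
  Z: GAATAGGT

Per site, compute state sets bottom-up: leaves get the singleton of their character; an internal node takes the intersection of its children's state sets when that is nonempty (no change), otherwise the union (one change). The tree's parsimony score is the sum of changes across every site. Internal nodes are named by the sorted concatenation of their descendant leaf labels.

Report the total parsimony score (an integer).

GQ@0: {C} ∪ {G} = {C,G} (union, +1)
GJQ@0: {C,G} ∪ {A} = {A,C,G} (union, +1)
GJMQ@0: {A,C,G} ∩ {G} = {G} (intersection, +0)
GJMQZ@0: {G} ∩ {G} = {G} (intersection, +0)
GJMQYZ@0: {G} ∪ {A} = {A,G} (union, +1)
GJMQRYZ@0: {A,G} ∩ {A} = {A} (intersection, +0)
GQ@1: {G} ∪ {C} = {C,G} (union, +1)
GJQ@1: {C,G} ∩ {G} = {G} (intersection, +0)
GJMQ@1: {G} ∪ {T} = {G,T} (union, +1)
GJMQZ@1: {G,T} ∪ {A} = {A,G,T} (union, +1)
GJMQYZ@1: {A,G,T} ∪ {C} = {A,C,G,T} (union, +1)
GJMQRYZ@1: {A,C,G,T} ∩ {T} = {T} (intersection, +0)
GQ@2: {C} ∩ {C} = {C} (intersection, +0)
GJQ@2: {C} ∪ {A} = {A,C} (union, +1)
GJMQ@2: {A,C} ∩ {C} = {C} (intersection, +0)
GJMQZ@2: {C} ∪ {A} = {A,C} (union, +1)
GJMQYZ@2: {A,C} ∩ {A} = {A} (intersection, +0)
GJMQRYZ@2: {A} ∪ {C} = {A,C} (union, +1)
GQ@3: {A} ∪ {G} = {A,G} (union, +1)
GJQ@3: {A,G} ∪ {C} = {A,C,G} (union, +1)
GJMQ@3: {A,C,G} ∩ {A} = {A} (intersection, +0)
GJMQZ@3: {A} ∪ {T} = {A,T} (union, +1)
GJMQYZ@3: {A,T} ∪ {C} = {A,C,T} (union, +1)
GJMQRYZ@3: {A,C,T} ∩ {A} = {A} (intersection, +0)
GQ@4: {A} ∪ {G} = {A,G} (union, +1)
GJQ@4: {A,G} ∪ {C} = {A,C,G} (union, +1)
GJMQ@4: {A,C,G} ∩ {G} = {G} (intersection, +0)
GJMQZ@4: {G} ∪ {A} = {A,G} (union, +1)
GJMQYZ@4: {A,G} ∪ {C} = {A,C,G} (union, +1)
GJMQRYZ@4: {A,C,G} ∩ {C} = {C} (intersection, +0)
GQ@5: {C} ∪ {T} = {C,T} (union, +1)
GJQ@5: {C,T} ∩ {T} = {T} (intersection, +0)
GJMQ@5: {T} ∪ {G} = {G,T} (union, +1)
GJMQZ@5: {G,T} ∩ {G} = {G} (intersection, +0)
GJMQYZ@5: {G} ∪ {C} = {C,G} (union, +1)
GJMQRYZ@5: {C,G} ∪ {T} = {C,G,T} (union, +1)
GQ@6: {A} ∪ {C} = {A,C} (union, +1)
GJQ@6: {A,C} ∪ {T} = {A,C,T} (union, +1)
GJMQ@6: {A,C,T} ∩ {T} = {T} (intersection, +0)
GJMQZ@6: {T} ∪ {G} = {G,T} (union, +1)
GJMQYZ@6: {G,T} ∩ {G} = {G} (intersection, +0)
GJMQRYZ@6: {G} ∩ {G} = {G} (intersection, +0)
GQ@7: {A} ∪ {T} = {A,T} (union, +1)
GJQ@7: {A,T} ∪ {C} = {A,C,T} (union, +1)
GJMQ@7: {A,C,T} ∪ {G} = {A,C,G,T} (union, +1)
GJMQZ@7: {A,C,G,T} ∩ {T} = {T} (intersection, +0)
GJMQYZ@7: {T} ∪ {C} = {C,T} (union, +1)
GJMQRYZ@7: {C,T} ∪ {G} = {C,G,T} (union, +1)
per-site changes: [3, 4, 3, 4, 4, 4, 3, 5]; total = 30

30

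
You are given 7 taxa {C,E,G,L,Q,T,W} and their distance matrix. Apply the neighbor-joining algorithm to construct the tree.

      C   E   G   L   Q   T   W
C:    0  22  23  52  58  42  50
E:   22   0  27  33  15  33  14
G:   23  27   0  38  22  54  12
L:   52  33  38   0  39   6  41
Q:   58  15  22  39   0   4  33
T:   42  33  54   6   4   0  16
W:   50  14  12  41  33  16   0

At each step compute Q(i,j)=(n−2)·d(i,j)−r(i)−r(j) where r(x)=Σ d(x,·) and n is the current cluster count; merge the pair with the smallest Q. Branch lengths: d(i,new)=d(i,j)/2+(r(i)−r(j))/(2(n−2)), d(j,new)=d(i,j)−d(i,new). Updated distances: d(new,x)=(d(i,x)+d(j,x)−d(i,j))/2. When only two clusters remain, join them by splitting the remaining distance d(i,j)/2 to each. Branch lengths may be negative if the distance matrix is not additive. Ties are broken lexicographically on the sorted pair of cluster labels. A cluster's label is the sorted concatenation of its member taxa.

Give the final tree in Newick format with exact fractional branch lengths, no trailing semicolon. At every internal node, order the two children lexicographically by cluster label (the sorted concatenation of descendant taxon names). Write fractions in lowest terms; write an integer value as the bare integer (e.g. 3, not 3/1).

((((C:241/12,G:35/12):39/4,W:39/4):5/8,E:25/8):81/16,((L:42/5,T:-12/5):177/16,Q:119/16):81/16)

1. join L+T (d=6, Q=-334) ⇒ LT; edges |L|=42/5, |T|=-12/5
  updated: d(C,LT)=44, d(E,LT)=30, d(G,LT)=43, d(LT,Q)=37/2, d(LT,W)=51/2
2. join LT+Q (d=37/2, Q=-467/2) ⇒ LQT; edges |LT|=177/16, |Q|=119/16
  updated: d(C,LQT)=167/4, d(E,LQT)=53/4, d(G,LQT)=93/4, d(LQT,W)=20
3. join C+G (d=23, Q=-153) ⇒ CG; edges |C|=241/12, |G|=35/12
  updated: d(CG,E)=13, d(CG,LQT)=21, d(CG,W)=39/2
4. join CG+W (d=39/2, Q=-68) ⇒ CGW; edges |CG|=39/4, |W|=39/4
  updated: d(CGW,E)=15/4, d(CGW,LQT)=43/4
5. join CGW+E (d=15/4, Q=-111/4) ⇒ CEGW; edges |CGW|=5/8, |E|=25/8
  updated: d(CEGW,LQT)=81/8
6. join CEGW+LQT (d=81/8) ⇒ CEGLQTW; edges |CEGW|=81/16, |LQT|=81/16
final tree: ((((C:241/12,G:35/12):39/4,W:39/4):5/8,E:25/8):81/16,((L:42/5,T:-12/5):177/16,Q:119/16):81/16)
total length: 647/8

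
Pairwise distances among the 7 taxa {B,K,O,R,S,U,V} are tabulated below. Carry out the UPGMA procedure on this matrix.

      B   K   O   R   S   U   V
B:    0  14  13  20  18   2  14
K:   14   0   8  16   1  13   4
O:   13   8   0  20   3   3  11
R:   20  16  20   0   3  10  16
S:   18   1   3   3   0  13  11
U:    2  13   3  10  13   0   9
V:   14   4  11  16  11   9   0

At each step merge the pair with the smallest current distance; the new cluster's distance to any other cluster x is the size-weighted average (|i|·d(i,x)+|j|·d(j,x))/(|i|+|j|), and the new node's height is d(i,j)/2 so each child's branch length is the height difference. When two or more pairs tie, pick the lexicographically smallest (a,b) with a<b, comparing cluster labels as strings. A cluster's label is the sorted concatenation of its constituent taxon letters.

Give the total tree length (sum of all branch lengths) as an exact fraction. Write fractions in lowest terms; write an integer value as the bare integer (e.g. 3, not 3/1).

iteration 1: select K,S (d=1); attach at lengths (1/2, 1/2); label the merged cluster KS
  updated: d(B,KS)=16, d(KS,O)=11/2, d(KS,R)=19/2, d(KS,U)=13, d(KS,V)=15/2
iteration 2: select B,U (d=2); attach at lengths (1, 1); label the merged cluster BU
  updated: d(BU,KS)=29/2, d(BU,O)=8, d(BU,R)=15, d(BU,V)=23/2
iteration 3: select KS,O (d=11/2); attach at lengths (9/4, 11/4); label the merged cluster KOS
  updated: d(BU,KOS)=37/3, d(KOS,R)=13, d(KOS,V)=26/3
iteration 4: select KOS,V (d=26/3); attach at lengths (19/12, 13/3); label the merged cluster KOSV
  updated: d(BU,KOSV)=97/8, d(KOSV,R)=55/4
iteration 5: select BU,KOSV (d=97/8); attach at lengths (81/16, 83/48); label the merged cluster BKOSUV
  updated: d(BKOSUV,R)=85/6
iteration 6: select BKOSUV,R (d=85/6); attach at lengths (49/48, 85/12); label the merged cluster BKORSUV
final tree: (((B:1,U:1):81/16,(((K:1/2,S:1/2):9/4,O:11/4):19/12,V:13/3):83/48):49/48,R:85/12)
total length: 461/16

461/16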